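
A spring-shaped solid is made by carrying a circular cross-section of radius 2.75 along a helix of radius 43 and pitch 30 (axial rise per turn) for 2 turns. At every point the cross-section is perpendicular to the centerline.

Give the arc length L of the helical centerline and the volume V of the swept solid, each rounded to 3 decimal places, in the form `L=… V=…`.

L=543.675 V=12916.788

2πR = 2π·43 = 270.176968
per-turn = √(270.176968² + 30²) = √(72995.5942 + 900) = √73895.5942 = 271.837441
L = 2 × 271.837441 = 543.674881
V = π·2.75² × L = 23.758294 × 543.674881 = 12916.787912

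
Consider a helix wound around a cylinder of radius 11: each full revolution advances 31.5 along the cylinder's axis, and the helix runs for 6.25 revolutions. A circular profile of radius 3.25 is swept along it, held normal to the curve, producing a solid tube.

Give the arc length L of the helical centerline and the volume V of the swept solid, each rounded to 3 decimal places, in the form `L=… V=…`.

L=474.718 V=15752.595

2πR = 2π·11 = 69.115038
per-turn = √(69.115038² + 31.5²) = √(4776.8885 + 992.25) = √5769.1385 = 75.954845
L = 6.25 × 75.954845 = 474.717783
V = π·3.25² × L = 33.183072 × 474.717783 = 15752.594576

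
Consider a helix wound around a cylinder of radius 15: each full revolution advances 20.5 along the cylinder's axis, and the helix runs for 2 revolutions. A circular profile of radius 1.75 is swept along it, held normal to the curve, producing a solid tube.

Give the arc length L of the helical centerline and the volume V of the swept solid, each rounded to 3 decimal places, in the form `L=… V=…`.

L=192.903 V=1855.945

2πR = 2π·15 = 94.247780
per-turn = √(94.247780² + 20.5²) = √(8882.6440 + 420.25) = √9302.8940 = 96.451511
L = 2 × 96.451511 = 192.903022
V = π·1.75² × L = 9.621128 × 192.903022 = 1855.944569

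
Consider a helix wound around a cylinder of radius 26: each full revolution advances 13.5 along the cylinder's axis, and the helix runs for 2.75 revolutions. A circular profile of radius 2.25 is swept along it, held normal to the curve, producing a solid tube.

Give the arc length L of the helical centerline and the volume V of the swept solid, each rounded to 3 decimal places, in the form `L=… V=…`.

2πR = 2π·26 = 163.362818
per-turn = √(163.362818² + 13.5²) = √(26687.4103 + 182.25) = √26869.6603 = 163.919676
L = 2.75 × 163.919676 = 450.779110
V = π·2.25² × L = 15.904313 × 450.779110 = 7169.331973

L=450.779 V=7169.332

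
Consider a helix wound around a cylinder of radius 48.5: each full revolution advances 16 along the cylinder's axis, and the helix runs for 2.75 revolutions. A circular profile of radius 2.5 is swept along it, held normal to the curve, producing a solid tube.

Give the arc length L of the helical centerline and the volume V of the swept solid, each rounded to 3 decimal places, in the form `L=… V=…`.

2πR = 2π·48.5 = 304.734487
per-turn = √(304.734487² + 16²) = √(92863.1078 + 256) = √93119.1078 = 305.154236
L = 2.75 × 305.154236 = 839.174149
V = π·2.5² × L = 19.634954 × 839.174149 = 16477.145890

L=839.174 V=16477.146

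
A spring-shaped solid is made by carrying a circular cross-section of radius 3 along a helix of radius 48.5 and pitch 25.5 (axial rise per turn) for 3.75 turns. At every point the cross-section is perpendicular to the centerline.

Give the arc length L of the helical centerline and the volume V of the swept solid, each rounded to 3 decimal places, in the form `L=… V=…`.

L=1146.748 V=32423.543

2πR = 2π·48.5 = 304.734487
per-turn = √(304.734487² + 25.5²) = √(92863.1078 + 650.25) = √93513.3578 = 305.799539
L = 3.75 × 305.799539 = 1146.748270
V = π·3² × L = 28.274334 × 1146.748270 = 32423.543458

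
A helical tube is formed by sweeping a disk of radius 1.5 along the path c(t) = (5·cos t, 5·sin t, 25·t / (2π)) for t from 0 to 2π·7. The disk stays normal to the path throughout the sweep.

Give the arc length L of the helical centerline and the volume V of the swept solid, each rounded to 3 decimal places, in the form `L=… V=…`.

2πR = 2π·5 = 31.415927
per-turn = √(31.415927² + 25²) = √(986.9604 + 625) = √1611.9604 = 40.149227
L = 7 × 40.149227 = 281.044590
V = π·1.5² × L = 7.068583 × 281.044590 = 1986.587143

L=281.045 V=1986.587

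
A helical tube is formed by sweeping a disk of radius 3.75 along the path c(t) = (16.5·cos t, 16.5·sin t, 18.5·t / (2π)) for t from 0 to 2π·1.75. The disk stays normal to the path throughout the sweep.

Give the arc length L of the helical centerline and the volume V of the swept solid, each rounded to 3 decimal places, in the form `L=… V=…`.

L=184.293 V=8141.813

2πR = 2π·16.5 = 103.672558
per-turn = √(103.672558² + 18.5²) = √(10747.9992 + 342.25) = √11090.2492 = 105.310252
L = 1.75 × 105.310252 = 184.292941
V = π·3.75² × L = 44.178647 × 184.292941 = 8141.812734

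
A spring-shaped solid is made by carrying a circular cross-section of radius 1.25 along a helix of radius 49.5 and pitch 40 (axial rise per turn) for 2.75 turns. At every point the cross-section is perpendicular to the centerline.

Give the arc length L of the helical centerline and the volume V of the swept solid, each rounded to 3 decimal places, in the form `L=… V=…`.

L=862.343 V=4233.017

2πR = 2π·49.5 = 311.017673
per-turn = √(311.017673² + 40²) = √(96731.9927 + 1600) = √98331.9927 = 313.579324
L = 2.75 × 313.579324 = 862.343142
V = π·1.25² × L = 4.908739 × 862.343142 = 4233.017001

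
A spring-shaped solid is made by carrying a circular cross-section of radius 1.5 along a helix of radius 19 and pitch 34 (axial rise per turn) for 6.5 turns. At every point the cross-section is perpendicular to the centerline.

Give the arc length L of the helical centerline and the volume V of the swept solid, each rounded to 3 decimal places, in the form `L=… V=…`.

L=806.831 V=5703.150

2πR = 2π·19 = 119.380521
per-turn = √(119.380521² + 34²) = √(14251.7088 + 1156) = √15407.7088 = 124.127792
L = 6.5 × 124.127792 = 806.830648
V = π·1.5² × L = 7.068583 × 806.830648 = 5703.149784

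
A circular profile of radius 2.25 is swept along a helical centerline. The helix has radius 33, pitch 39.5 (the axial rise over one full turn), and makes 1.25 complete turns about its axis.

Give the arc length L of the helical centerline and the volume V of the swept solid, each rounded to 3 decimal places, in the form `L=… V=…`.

L=263.843 V=4196.234

2πR = 2π·33 = 207.345115
per-turn = √(207.345115² + 39.5²) = √(42991.9968 + 1560.25) = √44552.2468 = 211.074031
L = 1.25 × 211.074031 = 263.842539
V = π·2.25² × L = 15.904313 × 263.842539 = 4196.234278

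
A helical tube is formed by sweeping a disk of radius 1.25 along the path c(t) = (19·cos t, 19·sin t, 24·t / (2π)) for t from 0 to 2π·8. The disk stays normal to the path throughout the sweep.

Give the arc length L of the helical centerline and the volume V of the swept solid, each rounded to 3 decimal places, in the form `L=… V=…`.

L=974.153 V=4781.861

2πR = 2π·19 = 119.380521
per-turn = √(119.380521² + 24²) = √(14251.7088 + 576) = √14827.7088 = 121.769080
L = 8 × 121.769080 = 974.152637
V = π·1.25² × L = 4.908739 × 974.152637 = 4781.860575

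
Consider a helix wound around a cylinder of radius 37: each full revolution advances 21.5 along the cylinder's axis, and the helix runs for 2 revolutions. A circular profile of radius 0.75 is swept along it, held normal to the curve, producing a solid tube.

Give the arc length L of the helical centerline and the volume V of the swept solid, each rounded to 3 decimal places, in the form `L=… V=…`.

L=466.940 V=825.151

2πR = 2π·37 = 232.477856
per-turn = √(232.477856² + 21.5²) = √(54045.9537 + 462.25) = √54508.2037 = 233.469920
L = 2 × 233.469920 = 466.939841
V = π·0.75² × L = 1.767146 × 466.939841 = 825.150810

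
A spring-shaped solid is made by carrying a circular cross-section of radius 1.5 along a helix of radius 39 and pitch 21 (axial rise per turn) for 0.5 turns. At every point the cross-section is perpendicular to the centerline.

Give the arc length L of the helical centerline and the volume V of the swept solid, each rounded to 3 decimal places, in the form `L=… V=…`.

2πR = 2π·39 = 245.044227
per-turn = √(245.044227² + 21²) = √(60046.6732 + 441) = √60487.6732 = 245.942418
L = 0.5 × 245.942418 = 122.971209
V = π·1.5² × L = 7.068583 × 122.971209 = 869.232257

L=122.971 V=869.232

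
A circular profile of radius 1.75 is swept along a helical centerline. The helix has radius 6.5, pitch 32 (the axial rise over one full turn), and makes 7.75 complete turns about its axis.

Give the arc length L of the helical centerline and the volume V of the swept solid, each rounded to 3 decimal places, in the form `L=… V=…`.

L=402.102 V=3868.675

2πR = 2π·6.5 = 40.840704
per-turn = √(40.840704² + 32²) = √(1667.9631 + 1024) = √2691.9631 = 51.884132
L = 7.75 × 51.884132 = 402.102022
V = π·1.75² × L = 9.621128 × 402.102022 = 3868.674825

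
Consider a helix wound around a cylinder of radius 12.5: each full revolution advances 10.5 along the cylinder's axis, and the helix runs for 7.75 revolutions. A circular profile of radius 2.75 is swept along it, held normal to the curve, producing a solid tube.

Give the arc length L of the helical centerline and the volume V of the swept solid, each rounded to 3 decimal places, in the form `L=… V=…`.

2πR = 2π·12.5 = 78.539816
per-turn = √(78.539816² + 10.5²) = √(6168.5028 + 110.25) = √6278.7528 = 79.238581
L = 7.75 × 79.238581 = 614.099004
V = π·2.75² × L = 23.758294 × 614.099004 = 14589.944961

L=614.099 V=14589.945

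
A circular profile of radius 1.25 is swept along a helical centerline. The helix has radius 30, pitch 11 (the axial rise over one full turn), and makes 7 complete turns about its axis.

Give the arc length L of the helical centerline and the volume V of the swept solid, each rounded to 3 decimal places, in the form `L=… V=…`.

2πR = 2π·30 = 188.495559
per-turn = √(188.495559² + 11²) = √(35530.5758 + 121) = √35651.5758 = 188.816249
L = 7 × 188.816249 = 1321.713742
V = π·1.25² × L = 4.908739 × 1321.713742 = 6487.947160

L=1321.714 V=6487.947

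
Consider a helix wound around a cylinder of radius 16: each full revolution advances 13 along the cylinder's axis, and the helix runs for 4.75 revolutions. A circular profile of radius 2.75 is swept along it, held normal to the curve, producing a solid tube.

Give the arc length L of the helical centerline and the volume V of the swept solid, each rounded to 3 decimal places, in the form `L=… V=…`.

L=481.498 V=11439.573

2πR = 2π·16 = 100.530965
per-turn = √(100.530965² + 13²) = √(10106.4749 + 169) = √10275.4749 = 101.368017
L = 4.75 × 101.368017 = 481.498082
V = π·2.75² × L = 23.758294 × 481.498082 = 11439.573196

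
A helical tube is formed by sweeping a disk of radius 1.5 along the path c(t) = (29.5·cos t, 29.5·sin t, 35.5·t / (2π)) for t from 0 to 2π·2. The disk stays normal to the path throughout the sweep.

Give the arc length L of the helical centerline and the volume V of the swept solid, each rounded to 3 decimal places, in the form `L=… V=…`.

L=377.446 V=2668.008

2πR = 2π·29.5 = 185.353967
per-turn = √(185.353967² + 35.5²) = √(34356.0929 + 1260.25) = √35616.3429 = 188.722926
L = 2 × 188.722926 = 377.445853
V = π·1.5² × L = 7.068583 × 377.445853 = 2668.007515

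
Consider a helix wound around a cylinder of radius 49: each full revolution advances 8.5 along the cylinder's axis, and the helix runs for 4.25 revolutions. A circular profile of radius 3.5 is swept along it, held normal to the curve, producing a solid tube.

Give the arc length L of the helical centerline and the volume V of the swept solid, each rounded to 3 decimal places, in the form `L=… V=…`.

L=1308.972 V=50375.143

2πR = 2π·49 = 307.876080
per-turn = √(307.876080² + 8.5²) = √(94787.6807 + 72.25) = √94859.9307 = 307.993394
L = 4.25 × 307.993394 = 1308.971924
V = π·3.5² × L = 38.484510 × 1308.971924 = 50375.143105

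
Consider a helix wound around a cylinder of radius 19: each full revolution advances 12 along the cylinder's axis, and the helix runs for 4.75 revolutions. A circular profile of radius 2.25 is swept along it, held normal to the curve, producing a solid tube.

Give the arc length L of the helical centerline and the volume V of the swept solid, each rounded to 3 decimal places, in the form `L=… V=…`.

2πR = 2π·19 = 119.380521
per-turn = √(119.380521² + 12²) = √(14251.7088 + 144) = √14395.7088 = 119.982118
L = 4.75 × 119.982118 = 569.915063
V = π·2.25² × L = 15.904313 × 569.915063 = 9064.107433

L=569.915 V=9064.107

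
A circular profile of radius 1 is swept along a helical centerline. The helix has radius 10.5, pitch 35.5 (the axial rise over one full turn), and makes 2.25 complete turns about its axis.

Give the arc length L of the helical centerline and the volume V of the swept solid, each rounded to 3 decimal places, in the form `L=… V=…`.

L=168.566 V=529.566

2πR = 2π·10.5 = 65.973446
per-turn = √(65.973446² + 35.5²) = √(4352.4955 + 1260.25) = √5612.7455 = 74.918259
L = 2.25 × 74.918259 = 168.566083
V = π·1² × L = 3.141593 × 168.566083 = 529.565968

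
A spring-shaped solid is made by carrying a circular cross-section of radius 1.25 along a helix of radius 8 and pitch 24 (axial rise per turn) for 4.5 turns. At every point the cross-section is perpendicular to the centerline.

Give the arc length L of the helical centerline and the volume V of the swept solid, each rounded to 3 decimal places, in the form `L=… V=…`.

2πR = 2π·8 = 50.265482
per-turn = √(50.265482² + 24²) = √(2526.6187 + 576) = √3102.6187 = 55.701156
L = 4.5 × 55.701156 = 250.655200
V = π·1.25² × L = 4.908739 × 250.655200 = 1230.400835

L=250.655 V=1230.401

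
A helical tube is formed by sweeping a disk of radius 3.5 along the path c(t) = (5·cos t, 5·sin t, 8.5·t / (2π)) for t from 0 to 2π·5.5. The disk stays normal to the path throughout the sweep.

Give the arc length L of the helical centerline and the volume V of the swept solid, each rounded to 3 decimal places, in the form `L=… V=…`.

2πR = 2π·5 = 31.415927
per-turn = √(31.415927² + 8.5²) = √(986.9604 + 72.25) = √1059.2104 = 32.545513
L = 5.5 × 32.545513 = 179.000324
V = π·3.5² × L = 38.484510 × 179.000324 = 6888.739741

L=179.000 V=6888.740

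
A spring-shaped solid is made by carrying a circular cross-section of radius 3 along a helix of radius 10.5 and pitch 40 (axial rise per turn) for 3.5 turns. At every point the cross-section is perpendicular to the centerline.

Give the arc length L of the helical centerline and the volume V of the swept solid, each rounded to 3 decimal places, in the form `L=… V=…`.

2πR = 2π·10.5 = 65.973446
per-turn = √(65.973446² + 40²) = √(4352.4955 + 1600) = √5952.4955 = 77.152418
L = 3.5 × 77.152418 = 270.033462
V = π·3² × L = 28.274334 × 270.033462 = 7635.016252

L=270.033 V=7635.016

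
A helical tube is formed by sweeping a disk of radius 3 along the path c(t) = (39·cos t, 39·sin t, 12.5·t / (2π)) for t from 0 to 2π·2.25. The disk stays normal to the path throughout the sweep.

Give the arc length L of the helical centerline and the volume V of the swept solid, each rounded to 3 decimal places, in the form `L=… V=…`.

L=552.066 V=15609.309

2πR = 2π·39 = 245.044227
per-turn = √(245.044227² + 12.5²) = √(60046.6732 + 156.25) = √60202.9232 = 245.362840
L = 2.25 × 245.362840 = 552.066390
V = π·3² × L = 28.274334 × 552.066390 = 15609.309426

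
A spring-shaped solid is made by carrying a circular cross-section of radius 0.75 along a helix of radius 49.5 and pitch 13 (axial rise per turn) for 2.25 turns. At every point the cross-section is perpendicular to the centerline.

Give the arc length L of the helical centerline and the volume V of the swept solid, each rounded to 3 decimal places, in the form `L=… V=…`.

L=700.401 V=1237.710

2πR = 2π·49.5 = 311.017673
per-turn = √(311.017673² + 13²) = √(96731.9927 + 169) = √96900.9927 = 311.289243
L = 2.25 × 311.289243 = 700.400796
V = π·0.75² × L = 1.767146 × 700.400796 = 1237.710373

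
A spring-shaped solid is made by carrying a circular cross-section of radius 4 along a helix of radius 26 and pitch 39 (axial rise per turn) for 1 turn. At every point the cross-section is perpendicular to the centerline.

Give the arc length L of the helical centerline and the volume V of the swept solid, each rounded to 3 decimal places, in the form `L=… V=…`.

L=167.954 V=8442.269

2πR = 2π·26 = 163.362818
per-turn = √(163.362818² + 39²) = √(26687.4103 + 1521) = √28208.4103 = 167.953596
L = 1 × 167.953596 = 167.953596
V = π·4² × L = 50.265482 × 167.953596 = 8442.268517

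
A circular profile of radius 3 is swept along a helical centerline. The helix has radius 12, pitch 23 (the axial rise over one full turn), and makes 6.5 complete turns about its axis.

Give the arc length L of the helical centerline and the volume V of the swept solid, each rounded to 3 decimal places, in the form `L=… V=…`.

2πR = 2π·12 = 75.398224
per-turn = √(75.398224² + 23²) = √(5684.8921 + 529) = √6213.8921 = 78.828245
L = 6.5 × 78.828245 = 512.383589
V = π·3² × L = 28.274334 × 512.383589 = 14487.304683

L=512.384 V=14487.305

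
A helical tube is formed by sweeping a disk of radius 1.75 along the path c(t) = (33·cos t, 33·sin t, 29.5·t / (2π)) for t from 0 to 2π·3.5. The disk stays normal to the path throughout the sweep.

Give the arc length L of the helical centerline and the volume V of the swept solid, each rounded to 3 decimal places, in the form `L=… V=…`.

L=733.016 V=7052.441

2πR = 2π·33 = 207.345115
per-turn = √(207.345115² + 29.5²) = √(42991.9968 + 870.25) = √43862.2468 = 209.433156
L = 3.5 × 209.433156 = 733.016045
V = π·1.75² × L = 9.621128 × 733.016045 = 7052.440834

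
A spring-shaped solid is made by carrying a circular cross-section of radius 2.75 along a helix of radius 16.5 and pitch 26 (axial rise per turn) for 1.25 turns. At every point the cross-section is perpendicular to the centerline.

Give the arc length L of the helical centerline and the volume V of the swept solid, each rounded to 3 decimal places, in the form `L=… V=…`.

L=133.604 V=3174.200

2πR = 2π·16.5 = 103.672558
per-turn = √(103.672558² + 26²) = √(10747.9992 + 676) = √11423.9992 = 106.883110
L = 1.25 × 106.883110 = 133.603887
V = π·2.75² × L = 23.758294 × 133.603887 = 3174.200496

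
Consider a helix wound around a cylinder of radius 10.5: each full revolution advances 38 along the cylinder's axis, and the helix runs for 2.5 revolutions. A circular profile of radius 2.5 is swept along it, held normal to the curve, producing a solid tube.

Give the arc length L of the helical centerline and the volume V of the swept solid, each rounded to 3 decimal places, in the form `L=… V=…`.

2πR = 2π·10.5 = 65.973446
per-turn = √(65.973446² + 38²) = √(4352.4955 + 1444) = √5796.4955 = 76.134720
L = 2.5 × 76.134720 = 190.336799
V = π·2.5² × L = 19.634954 × 190.336799 = 3737.254313

L=190.337 V=3737.254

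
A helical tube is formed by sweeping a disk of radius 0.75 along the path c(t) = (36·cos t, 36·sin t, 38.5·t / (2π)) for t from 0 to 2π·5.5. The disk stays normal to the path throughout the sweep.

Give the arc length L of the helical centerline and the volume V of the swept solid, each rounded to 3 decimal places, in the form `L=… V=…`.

2πR = 2π·36 = 226.194671
per-turn = √(226.194671² + 38.5²) = √(51164.0292 + 1482.25) = √52646.2792 = 229.447770
L = 5.5 × 229.447770 = 1261.962736
V = π·0.75² × L = 1.767146 × 1261.962736 = 2230.072233

L=1261.963 V=2230.072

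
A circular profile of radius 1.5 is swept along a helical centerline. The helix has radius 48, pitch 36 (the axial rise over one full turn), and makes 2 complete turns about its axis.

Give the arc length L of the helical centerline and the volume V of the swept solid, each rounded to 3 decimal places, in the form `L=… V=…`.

2πR = 2π·48 = 301.592895
per-turn = √(301.592895² + 36²) = √(90958.2742 + 1296) = √92254.2742 = 303.733887
L = 2 × 303.733887 = 607.467774
V = π·1.5² × L = 7.068583 × 607.467774 = 4293.936667

L=607.468 V=4293.937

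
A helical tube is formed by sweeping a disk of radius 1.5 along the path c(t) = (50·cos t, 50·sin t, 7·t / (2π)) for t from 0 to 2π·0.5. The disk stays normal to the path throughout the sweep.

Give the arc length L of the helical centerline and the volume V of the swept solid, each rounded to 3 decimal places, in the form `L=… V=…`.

2πR = 2π·50 = 314.159265
per-turn = √(314.159265² + 7²) = √(98696.0440 + 49) = √98745.0440 = 314.237242
L = 0.5 × 314.237242 = 157.118621
V = π·1.5² × L = 7.068583 × 157.118621 = 1110.606086

L=157.119 V=1110.606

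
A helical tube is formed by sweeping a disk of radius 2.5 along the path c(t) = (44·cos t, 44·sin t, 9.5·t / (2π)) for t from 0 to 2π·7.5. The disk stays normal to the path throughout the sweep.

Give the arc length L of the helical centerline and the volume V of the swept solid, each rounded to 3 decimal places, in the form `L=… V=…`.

2πR = 2π·44 = 276.460154
per-turn = √(276.460154² + 9.5²) = √(76430.2165 + 90.25) = √76520.4665 = 276.623330
L = 7.5 × 276.623330 = 2074.674972
V = π·2.5² × L = 19.634954 × 2074.674972 = 40736.147817

L=2074.675 V=40736.148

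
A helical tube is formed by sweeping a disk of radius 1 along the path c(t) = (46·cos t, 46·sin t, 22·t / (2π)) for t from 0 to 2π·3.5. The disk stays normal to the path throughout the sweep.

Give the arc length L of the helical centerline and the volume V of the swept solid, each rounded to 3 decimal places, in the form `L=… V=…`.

2πR = 2π·46 = 289.026524
per-turn = √(289.026524² + 22²) = √(83536.3317 + 484) = √84020.3317 = 289.862608
L = 3.5 × 289.862608 = 1014.519129
V = π·1² × L = 3.141593 × 1014.519129 = 3187.205842

L=1014.519 V=3187.206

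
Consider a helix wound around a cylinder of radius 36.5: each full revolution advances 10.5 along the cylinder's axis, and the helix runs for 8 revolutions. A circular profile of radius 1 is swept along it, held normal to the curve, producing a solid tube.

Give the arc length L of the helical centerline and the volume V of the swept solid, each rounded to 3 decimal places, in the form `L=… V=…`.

2πR = 2π·36.5 = 229.336264
per-turn = √(229.336264² + 10.5²) = √(52595.1219 + 110.25) = √52705.3719 = 229.576505
L = 8 × 229.576505 = 1836.612044
V = π·1² × L = 3.141593 × 1836.612044 = 5769.886904

L=1836.612 V=5769.887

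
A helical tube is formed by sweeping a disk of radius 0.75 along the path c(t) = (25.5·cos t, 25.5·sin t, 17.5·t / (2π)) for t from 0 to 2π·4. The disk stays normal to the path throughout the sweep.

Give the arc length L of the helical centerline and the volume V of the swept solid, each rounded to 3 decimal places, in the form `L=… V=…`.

L=644.696 V=1139.273

2πR = 2π·25.5 = 160.221225
per-turn = √(160.221225² + 17.5²) = √(25670.8410 + 306.25) = √25977.0910 = 161.174102
L = 4 × 161.174102 = 644.696407
V = π·0.75² × L = 1.767146 × 644.696407 = 1139.272591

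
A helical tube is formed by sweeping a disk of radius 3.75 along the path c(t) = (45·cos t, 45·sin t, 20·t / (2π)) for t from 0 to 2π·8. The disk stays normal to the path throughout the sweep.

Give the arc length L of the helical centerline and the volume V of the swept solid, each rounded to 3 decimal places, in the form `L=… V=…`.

L=2267.598 V=100179.433

2πR = 2π·45 = 282.743339
per-turn = √(282.743339² + 20²) = √(79943.7956 + 400) = √80343.7956 = 283.449812
L = 8 × 283.449812 = 2267.598492
V = π·3.75² × L = 44.178647 × 2267.598492 = 100179.432621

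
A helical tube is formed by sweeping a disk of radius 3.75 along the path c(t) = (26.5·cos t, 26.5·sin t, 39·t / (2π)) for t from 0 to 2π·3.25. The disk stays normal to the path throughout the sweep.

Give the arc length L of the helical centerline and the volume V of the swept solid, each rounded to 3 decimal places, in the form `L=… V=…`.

2πR = 2π·26.5 = 166.504411
per-turn = √(166.504411² + 39²) = √(27723.7188 + 1521) = √29244.7188 = 171.010873
L = 3.25 × 171.010873 = 555.785338
V = π·3.75² × L = 44.178647 × 555.785338 = 24553.844083

L=555.785 V=24553.844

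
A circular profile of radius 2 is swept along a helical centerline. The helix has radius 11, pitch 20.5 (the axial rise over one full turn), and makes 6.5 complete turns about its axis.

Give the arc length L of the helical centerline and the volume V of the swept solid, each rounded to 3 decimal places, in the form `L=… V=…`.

2πR = 2π·11 = 69.115038
per-turn = √(69.115038² + 20.5²) = √(4776.8885 + 420.25) = √5197.1385 = 72.091182
L = 6.5 × 72.091182 = 468.592683
V = π·2² × L = 12.566371 × 468.592683 = 5888.509326

L=468.593 V=5888.509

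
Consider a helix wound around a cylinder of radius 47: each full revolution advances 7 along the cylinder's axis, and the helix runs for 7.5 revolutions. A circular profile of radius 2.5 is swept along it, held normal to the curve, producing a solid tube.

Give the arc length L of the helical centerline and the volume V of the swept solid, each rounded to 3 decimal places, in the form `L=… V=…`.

2πR = 2π·47 = 295.309709
per-turn = √(295.309709² + 7²) = √(87207.8245 + 49) = √87256.8245 = 295.392662
L = 7.5 × 295.392662 = 2215.444962
V = π·2.5² × L = 19.634954 × 2215.444962 = 43500.160097

L=2215.445 V=43500.160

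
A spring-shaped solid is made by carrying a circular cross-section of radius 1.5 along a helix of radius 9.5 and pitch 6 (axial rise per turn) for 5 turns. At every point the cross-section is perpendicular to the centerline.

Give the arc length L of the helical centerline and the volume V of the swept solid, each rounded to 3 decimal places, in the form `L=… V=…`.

L=299.955 V=2120.259

2πR = 2π·9.5 = 59.690260
per-turn = √(59.690260² + 6²) = √(3562.9272 + 36) = √3598.9272 = 59.991059
L = 5 × 59.991059 = 299.955296
V = π·1.5² × L = 7.068583 × 299.955296 = 2120.259049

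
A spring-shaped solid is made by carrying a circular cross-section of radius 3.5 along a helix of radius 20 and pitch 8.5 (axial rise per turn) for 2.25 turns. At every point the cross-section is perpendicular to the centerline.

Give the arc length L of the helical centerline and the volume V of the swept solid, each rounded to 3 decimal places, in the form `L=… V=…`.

L=283.389 V=10906.103

2πR = 2π·20 = 125.663706
per-turn = √(125.663706² + 8.5²) = √(15791.3670 + 72.25) = √15863.6170 = 125.950852
L = 2.25 × 125.950852 = 283.389416
V = π·3.5² × L = 38.484510 × 283.389416 = 10906.102828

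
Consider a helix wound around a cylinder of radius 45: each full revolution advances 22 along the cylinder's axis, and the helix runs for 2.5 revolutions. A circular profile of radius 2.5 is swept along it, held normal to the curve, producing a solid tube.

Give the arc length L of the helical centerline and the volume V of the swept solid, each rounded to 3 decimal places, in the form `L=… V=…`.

L=708.995 V=13921.082

2πR = 2π·45 = 282.743339
per-turn = √(282.743339² + 22²) = √(79943.7956 + 484) = √80427.7956 = 283.597947
L = 2.5 × 283.597947 = 708.994868
V = π·2.5² × L = 19.634954 × 708.994868 = 13921.081679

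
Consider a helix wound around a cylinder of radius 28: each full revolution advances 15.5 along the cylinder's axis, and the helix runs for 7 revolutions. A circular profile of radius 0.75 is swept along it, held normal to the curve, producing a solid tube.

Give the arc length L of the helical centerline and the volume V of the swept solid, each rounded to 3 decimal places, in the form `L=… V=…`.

L=1236.275 V=2184.678

2πR = 2π·28 = 175.929189
per-turn = √(175.929189² + 15.5²) = √(30951.0794 + 240.25) = √31191.3294 = 176.610672
L = 7 × 176.610672 = 1236.274703
V = π·0.75² × L = 1.767146 × 1236.274703 = 2184.677732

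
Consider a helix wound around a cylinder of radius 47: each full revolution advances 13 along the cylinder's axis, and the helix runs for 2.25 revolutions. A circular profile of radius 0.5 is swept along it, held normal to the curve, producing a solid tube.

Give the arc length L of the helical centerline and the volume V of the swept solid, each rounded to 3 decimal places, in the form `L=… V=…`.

L=665.090 V=522.361

2πR = 2π·47 = 295.309709
per-turn = √(295.309709² + 13²) = √(87207.8245 + 169) = √87376.8245 = 295.595711
L = 2.25 × 295.595711 = 665.090350
V = π·0.5² × L = 0.785398 × 665.090350 = 522.360740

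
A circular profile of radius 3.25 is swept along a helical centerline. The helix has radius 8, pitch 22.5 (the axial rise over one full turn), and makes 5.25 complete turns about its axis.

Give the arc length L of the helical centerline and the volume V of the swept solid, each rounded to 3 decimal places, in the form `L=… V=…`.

L=289.125 V=9594.066

2πR = 2π·8 = 50.265482
per-turn = √(50.265482² + 22.5²) = √(2526.6187 + 506.25) = √3032.8687 = 55.071487
L = 5.25 × 55.071487 = 289.125309
V = π·3.25² × L = 33.183072 × 289.125309 = 9594.066061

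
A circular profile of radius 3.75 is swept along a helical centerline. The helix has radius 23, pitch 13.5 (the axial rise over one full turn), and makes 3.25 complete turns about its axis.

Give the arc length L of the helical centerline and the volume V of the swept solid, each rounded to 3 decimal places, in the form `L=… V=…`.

2πR = 2π·23 = 144.513262
per-turn = √(144.513262² + 13.5²) = √(20884.0829 + 182.25) = √21066.3329 = 145.142457
L = 3.25 × 145.142457 = 471.712986
V = π·3.75² × L = 44.178647 × 471.712986 = 20839.641359

L=471.713 V=20839.641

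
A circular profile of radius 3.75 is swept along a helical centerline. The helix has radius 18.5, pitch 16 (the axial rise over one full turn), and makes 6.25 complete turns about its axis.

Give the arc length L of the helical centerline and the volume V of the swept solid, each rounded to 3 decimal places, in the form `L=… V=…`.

2πR = 2π·18.5 = 116.238928
per-turn = √(116.238928² + 16²) = √(13511.4884 + 256) = √13767.4884 = 117.334941
L = 6.25 × 117.334941 = 733.343382
V = π·3.75² × L = 44.178647 × 733.343382 = 32398.118197

L=733.343 V=32398.118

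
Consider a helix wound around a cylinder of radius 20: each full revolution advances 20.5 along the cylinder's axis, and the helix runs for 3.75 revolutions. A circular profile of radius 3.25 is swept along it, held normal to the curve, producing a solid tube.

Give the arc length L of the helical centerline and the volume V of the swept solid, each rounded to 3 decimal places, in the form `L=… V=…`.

2πR = 2π·20 = 125.663706
per-turn = √(125.663706² + 20.5²) = √(15791.3670 + 420.25) = √16211.6170 = 127.324848
L = 3.75 × 127.324848 = 477.468182
V = π·3.25² × L = 33.183072 × 477.468182 = 15843.861248

L=477.468 V=15843.861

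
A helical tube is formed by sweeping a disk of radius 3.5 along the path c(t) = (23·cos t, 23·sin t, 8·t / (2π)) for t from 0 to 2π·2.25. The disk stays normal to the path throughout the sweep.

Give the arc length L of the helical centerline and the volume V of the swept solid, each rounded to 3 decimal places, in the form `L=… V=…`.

2πR = 2π·23 = 144.513262
per-turn = √(144.513262² + 8²) = √(20884.0829 + 64) = √20948.0829 = 144.734526
L = 2.25 × 144.734526 = 325.652683
V = π·3.5² × L = 38.484510 × 325.652683 = 12532.583926

L=325.653 V=12532.584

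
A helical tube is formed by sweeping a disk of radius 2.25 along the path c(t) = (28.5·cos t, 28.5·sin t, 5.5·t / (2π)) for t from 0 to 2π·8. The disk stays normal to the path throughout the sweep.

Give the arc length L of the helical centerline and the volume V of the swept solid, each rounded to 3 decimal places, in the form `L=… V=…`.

2πR = 2π·28.5 = 179.070781
per-turn = √(179.070781² + 5.5²) = √(32066.3447 + 30.25) = √32096.5947 = 179.155225
L = 8 × 179.155225 = 1433.241801
V = π·2.25² × L = 15.904313 × 1433.241801 = 22794.725937

L=1433.242 V=22794.726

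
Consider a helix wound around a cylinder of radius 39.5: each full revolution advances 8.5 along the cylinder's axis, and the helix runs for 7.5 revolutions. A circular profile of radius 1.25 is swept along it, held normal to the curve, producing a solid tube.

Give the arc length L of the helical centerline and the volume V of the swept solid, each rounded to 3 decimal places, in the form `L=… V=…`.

2πR = 2π·39.5 = 248.185820
per-turn = √(248.185820² + 8.5²) = √(61596.2011 + 72.25) = √61668.4511 = 248.331333
L = 7.5 × 248.331333 = 1862.484999
V = π·1.25² × L = 4.908739 × 1862.484999 = 9142.451861

L=1862.485 V=9142.452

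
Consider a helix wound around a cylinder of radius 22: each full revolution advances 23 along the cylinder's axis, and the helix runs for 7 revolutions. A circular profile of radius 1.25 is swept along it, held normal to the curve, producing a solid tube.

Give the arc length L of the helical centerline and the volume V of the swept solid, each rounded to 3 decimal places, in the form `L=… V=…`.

L=980.913 V=4815.048

2πR = 2π·22 = 138.230077
per-turn = √(138.230077² + 23²) = √(19107.5541 + 529) = √19636.5541 = 140.130490
L = 7 × 140.130490 = 980.913427
V = π·1.25² × L = 4.908739 × 980.913427 = 4815.047527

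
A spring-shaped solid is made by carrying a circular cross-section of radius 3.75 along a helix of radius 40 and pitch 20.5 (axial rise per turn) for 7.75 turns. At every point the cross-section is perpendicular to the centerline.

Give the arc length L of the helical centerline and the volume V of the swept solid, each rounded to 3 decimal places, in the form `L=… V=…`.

2πR = 2π·40 = 251.327412
per-turn = √(251.327412² + 20.5²) = √(63165.4682 + 420.25) = √63585.7182 = 252.162087
L = 7.75 × 252.162087 = 1954.256175
V = π·3.75² × L = 44.178647 × 1954.256175 = 86336.393098

L=1954.256 V=86336.393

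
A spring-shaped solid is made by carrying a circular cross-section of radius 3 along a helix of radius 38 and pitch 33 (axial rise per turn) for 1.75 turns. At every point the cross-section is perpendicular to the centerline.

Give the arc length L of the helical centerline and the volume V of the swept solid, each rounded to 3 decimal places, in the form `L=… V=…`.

L=421.804 V=11926.223

2πR = 2π·38 = 238.761042
per-turn = √(238.761042² + 33²) = √(57006.8350 + 1089) = √58095.8350 = 241.030776
L = 1.75 × 241.030776 = 421.803858
V = π·3² × L = 28.274334 × 421.803858 = 11926.223118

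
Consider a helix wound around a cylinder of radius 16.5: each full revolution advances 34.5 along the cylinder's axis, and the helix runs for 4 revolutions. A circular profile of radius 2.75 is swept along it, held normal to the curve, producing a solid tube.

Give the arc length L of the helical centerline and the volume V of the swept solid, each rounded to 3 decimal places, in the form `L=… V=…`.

L=437.049 V=10383.543

2πR = 2π·16.5 = 103.672558
per-turn = √(103.672558² + 34.5²) = √(10747.9992 + 1190.25) = √11938.2492 = 109.262295
L = 4 × 109.262295 = 437.049182
V = π·2.75² × L = 23.758294 × 437.049182 = 10383.543141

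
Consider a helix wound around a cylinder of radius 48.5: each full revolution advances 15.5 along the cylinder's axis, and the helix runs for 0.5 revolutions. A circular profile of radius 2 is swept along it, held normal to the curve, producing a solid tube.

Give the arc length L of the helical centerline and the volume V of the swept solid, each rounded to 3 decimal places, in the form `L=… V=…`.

2πR = 2π·48.5 = 304.734487
per-turn = √(304.734487² + 15.5²) = √(92863.1078 + 240.25) = √93103.3578 = 305.128428
L = 0.5 × 305.128428 = 152.564214
V = π·2² × L = 12.566371 × 152.564214 = 1917.178458

L=152.564 V=1917.178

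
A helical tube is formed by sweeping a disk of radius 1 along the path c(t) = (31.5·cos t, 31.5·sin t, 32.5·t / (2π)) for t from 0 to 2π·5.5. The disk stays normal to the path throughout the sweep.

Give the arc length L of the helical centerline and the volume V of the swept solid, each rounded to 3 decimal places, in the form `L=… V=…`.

L=1103.140 V=3465.617

2πR = 2π·31.5 = 197.920337
per-turn = √(197.920337² + 32.5²) = √(39172.4599 + 1056.25) = √40228.7099 = 200.570960
L = 5.5 × 200.570960 = 1103.140278
V = π·1² × L = 3.141593 × 1103.140278 = 3465.617394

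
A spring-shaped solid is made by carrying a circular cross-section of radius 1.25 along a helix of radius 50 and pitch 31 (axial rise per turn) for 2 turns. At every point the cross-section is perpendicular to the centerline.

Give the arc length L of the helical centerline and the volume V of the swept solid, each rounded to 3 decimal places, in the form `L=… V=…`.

L=631.370 V=3099.231

2πR = 2π·50 = 314.159265
per-turn = √(314.159265² + 31²) = √(98696.0440 + 961) = √99657.0440 = 315.685039
L = 2 × 315.685039 = 631.370079
V = π·1.25² × L = 4.908739 × 631.370079 = 3099.230626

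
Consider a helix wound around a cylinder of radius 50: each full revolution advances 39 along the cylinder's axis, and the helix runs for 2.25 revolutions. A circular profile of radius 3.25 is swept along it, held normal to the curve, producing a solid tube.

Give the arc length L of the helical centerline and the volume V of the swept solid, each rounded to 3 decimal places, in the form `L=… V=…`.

L=712.284 V=23635.778

2πR = 2π·50 = 314.159265
per-turn = √(314.159265² + 39²) = √(98696.0440 + 1521) = √100217.0440 = 316.570757
L = 2.25 × 316.570757 = 712.284203
V = π·3.25² × L = 33.183072 × 712.284203 = 23635.778268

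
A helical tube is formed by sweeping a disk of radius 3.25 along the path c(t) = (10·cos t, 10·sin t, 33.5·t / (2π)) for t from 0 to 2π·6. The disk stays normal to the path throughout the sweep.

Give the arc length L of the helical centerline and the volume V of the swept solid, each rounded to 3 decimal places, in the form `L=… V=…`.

2πR = 2π·10 = 62.831853
per-turn = √(62.831853² + 33.5²) = √(3947.8418 + 1122.25) = √5070.0918 = 71.204577
L = 6 × 71.204577 = 427.227461
V = π·3.25² × L = 33.183072 × 427.227461 = 14176.719769

L=427.227 V=14176.720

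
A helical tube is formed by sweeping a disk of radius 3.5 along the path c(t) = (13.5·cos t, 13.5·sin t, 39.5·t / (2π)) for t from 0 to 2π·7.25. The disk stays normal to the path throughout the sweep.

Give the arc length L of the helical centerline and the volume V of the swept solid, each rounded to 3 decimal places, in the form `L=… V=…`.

L=678.377 V=26106.990

2πR = 2π·13.5 = 84.823002
per-turn = √(84.823002² + 39.5²) = √(7194.9416 + 1560.25) = √8755.1916 = 93.569181
L = 7.25 × 93.569181 = 678.376561
V = π·3.5² × L = 38.484510 × 678.376561 = 26106.989561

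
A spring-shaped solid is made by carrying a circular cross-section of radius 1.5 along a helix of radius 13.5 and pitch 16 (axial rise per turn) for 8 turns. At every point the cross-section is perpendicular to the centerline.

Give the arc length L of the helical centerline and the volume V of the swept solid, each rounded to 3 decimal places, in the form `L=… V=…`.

L=690.551 V=4881.215

2πR = 2π·13.5 = 84.823002
per-turn = √(84.823002² + 16²) = √(7194.9416 + 256) = √7450.9416 = 86.318837
L = 8 × 86.318837 = 690.550695
V = π·1.5² × L = 7.068583 × 690.550695 = 4881.215231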